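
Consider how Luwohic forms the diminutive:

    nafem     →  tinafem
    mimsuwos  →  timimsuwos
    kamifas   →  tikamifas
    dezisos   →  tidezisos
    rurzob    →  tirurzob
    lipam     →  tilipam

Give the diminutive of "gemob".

tigemob

Every pair shown (nafem → tinafem, mimsuwos → timimsuwos, kamifas → tikamifas, …) follows the same rule: add the prefix ti-.
So gemob → tigemob.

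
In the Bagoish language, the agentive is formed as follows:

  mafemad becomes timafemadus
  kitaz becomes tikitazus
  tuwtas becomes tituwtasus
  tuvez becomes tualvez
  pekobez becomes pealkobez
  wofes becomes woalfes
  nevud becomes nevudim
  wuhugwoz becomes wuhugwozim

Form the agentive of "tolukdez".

toallukdez

"tolukdez" has last vowel 'e'. The stems whose last vowel is 'e' (tuvez → tualvez, pekobez → pealkobez, wofes → woalfes) insert -al- after the first vowel.
The other patterns: stems whose last vowel is 'a' add ti- … -us around the stem; stems whose last vowel is 'o' or 'u' add -im.
So tolukdez → toallukdez.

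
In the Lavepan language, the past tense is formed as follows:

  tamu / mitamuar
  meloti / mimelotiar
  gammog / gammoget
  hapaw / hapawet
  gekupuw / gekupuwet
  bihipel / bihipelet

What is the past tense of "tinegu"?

tamu and gekupuw both have last vowel 'u' yet inflect differently (mitamuar, gekupuwet), so the last vowel is not what conditions the rule; whether the stem ends in a vowel or a consonant is.
"tinegu" ends in a vowel. The stems ending in a vowel (tamu → mitamuar, meloti → mimelotiar) add mi- … -ar around the stem.
So tinegu → mitineguar.

mitineguar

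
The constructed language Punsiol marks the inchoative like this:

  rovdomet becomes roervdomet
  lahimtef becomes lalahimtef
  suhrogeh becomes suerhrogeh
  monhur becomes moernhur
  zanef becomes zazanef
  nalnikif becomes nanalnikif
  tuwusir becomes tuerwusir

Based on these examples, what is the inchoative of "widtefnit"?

zanef and suhrogeh both have last vowel 'e' yet inflect differently (zazanef, suerhrogeh), so the last vowel is not what conditions the rule; the final letter is.
"widtefnit" ends in -t. The one such stem in the data (rovdomet → roervdomet) inserts -er- after the first vowel (as do suhrogeh, tuwusir), so the same rule applies.
The other pattern: stems ending in -f repeat the first consonant+vowel as a prefix.
So widtefnit → wierdtefnit.

wierdtefnit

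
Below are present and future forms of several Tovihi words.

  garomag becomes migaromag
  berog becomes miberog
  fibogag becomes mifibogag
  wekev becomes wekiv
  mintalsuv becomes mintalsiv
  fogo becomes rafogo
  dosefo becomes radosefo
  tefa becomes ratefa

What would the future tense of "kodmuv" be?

"kodmuv" ends in -v. The stems ending in -v (wekev → wekiv, mintalsuv → mintalsiv) change the last vowel to 'i'.
The other patterns: stems ending in -g add the prefix mi-; stems ending in -a or -o add the prefix ra-.
So kodmuv → kodmiv.

kodmiv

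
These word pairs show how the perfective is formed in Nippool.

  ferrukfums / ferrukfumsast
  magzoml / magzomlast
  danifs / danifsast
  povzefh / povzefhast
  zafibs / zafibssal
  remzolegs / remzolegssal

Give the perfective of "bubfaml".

bubfamlast

ferrukfums and zafibs both end in -s yet inflect differently (ferrukfumsast, zafibssal), so the final letter is not what conditions the rule; the second-to-last letter is.
"bubfaml" has second-to-last letter 'm'. The stems whose second-to-last letter is 'm' (ferrukfums → ferrukfumsast, magzoml → magzomlast) add -ast.
The other pattern: stems whose second-to-last letter is 'b' or 'g' double the final consonant and add -al.
So bubfaml → bubfamlast.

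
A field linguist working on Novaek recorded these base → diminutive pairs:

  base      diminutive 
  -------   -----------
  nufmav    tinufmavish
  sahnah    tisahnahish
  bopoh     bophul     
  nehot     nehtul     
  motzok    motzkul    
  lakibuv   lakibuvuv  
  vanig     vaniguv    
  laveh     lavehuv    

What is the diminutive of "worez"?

worezuv

"worez" has last vowel 'e'. The one such stem in the data (laveh → lavehuv) adds -uv, so the same rule applies.
The other patterns: stems whose last vowel is 'a' add ti- … -ish around the stem; stems whose last vowel is 'o' delete the last vowel and add -ul.
So worez → worezuv.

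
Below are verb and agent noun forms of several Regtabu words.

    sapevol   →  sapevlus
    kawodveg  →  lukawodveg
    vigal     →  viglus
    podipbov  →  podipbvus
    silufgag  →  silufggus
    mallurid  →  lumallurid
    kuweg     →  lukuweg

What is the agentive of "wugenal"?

silufgag and kawodveg both end in -g yet inflect differently (silufggus, lukawodveg), so the final letter is not what conditions the rule; the last vowel is.
"wugenal" has last vowel 'a'. The stems whose last vowel is 'a' (silufgag → silufggus, vigal → viglus) delete the last vowel and add -us.
So wugenal → wugenlus.

wugenlus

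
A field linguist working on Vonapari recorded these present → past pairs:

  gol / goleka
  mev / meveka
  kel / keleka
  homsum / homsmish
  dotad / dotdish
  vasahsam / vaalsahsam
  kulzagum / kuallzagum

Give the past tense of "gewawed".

"gewawed" has 3 vowels. The stems with 3 vowels (vasahsam → vaalsahsam, kulzagum → kuallzagum) insert -al- after the first vowel.
So gewawed → gealwawed.

gealwawed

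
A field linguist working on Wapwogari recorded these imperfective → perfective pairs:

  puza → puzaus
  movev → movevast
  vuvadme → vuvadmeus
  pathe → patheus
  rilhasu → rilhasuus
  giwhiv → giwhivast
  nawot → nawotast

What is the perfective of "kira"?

pathe and movev both have last vowel 'e' yet inflect differently (patheus, movevast), so the last vowel is not what conditions the rule; whether the stem ends in a vowel or a consonant is.
"kira" ends in a vowel. The stems ending in a vowel (rilhasu → rilhasuus, pathe → patheus, vuvadme → vuvadmeus) add -us.
So kira → kiraus.

kiraus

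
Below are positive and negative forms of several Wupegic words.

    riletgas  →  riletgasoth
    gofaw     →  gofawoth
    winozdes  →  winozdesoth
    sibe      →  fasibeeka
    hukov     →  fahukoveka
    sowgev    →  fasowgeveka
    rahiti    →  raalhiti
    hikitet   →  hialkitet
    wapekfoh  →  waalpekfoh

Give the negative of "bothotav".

fabothotaveka

winozdes and sibe both have last vowel 'e' yet inflect differently (winozdesoth, fasibeeka), so the last vowel is not what conditions the rule; the final letter is.
"bothotav" ends in -v. The stems ending in -v (hukov → fahukoveka, sowgev → fasowgeveka) add fa- … -eka around the stem.
So bothotav → fabothotaveka.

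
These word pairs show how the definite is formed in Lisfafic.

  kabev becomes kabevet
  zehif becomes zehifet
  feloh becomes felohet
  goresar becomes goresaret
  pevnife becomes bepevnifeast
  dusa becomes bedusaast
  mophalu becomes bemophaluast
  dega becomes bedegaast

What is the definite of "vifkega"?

kabev and pevnife both have last vowel 'e' yet inflect differently (kabevet, bepevnifeast), so the last vowel is not what conditions the rule; whether the stem ends in a vowel or a consonant is.
"vifkega" ends in a vowel. The stems ending in a vowel (pevnife → bepevnifeast, dusa → bedusaast, mophalu → bemophaluast) add be- … -ast around the stem.
The other pattern: stems ending in a consonant add -et.
So vifkega → bevifkegaast.

bevifkegaast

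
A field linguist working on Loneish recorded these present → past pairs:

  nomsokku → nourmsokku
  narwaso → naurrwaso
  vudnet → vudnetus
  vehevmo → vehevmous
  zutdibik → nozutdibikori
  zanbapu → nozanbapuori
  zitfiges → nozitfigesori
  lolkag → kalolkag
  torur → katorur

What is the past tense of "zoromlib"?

nozoromlibori

narwaso and vehevmo both end in -o yet inflect differently (naurrwaso, vehevmous), so the final letter is not what conditions the rule; the first letter is.
"zoromlib" begins with z-. The stems beginning with z- (zutdibik → nozutdibikori, zanbapu → nozanbapuori, zitfiges → nozitfigesori) add no- … -ori around the stem.
The other patterns: stems beginning with n- insert -ur- after the first vowel; stems beginning with v- add -us; stems beginning with l- or t- add the prefix ka-.
So zoromlib → nozoromlibori.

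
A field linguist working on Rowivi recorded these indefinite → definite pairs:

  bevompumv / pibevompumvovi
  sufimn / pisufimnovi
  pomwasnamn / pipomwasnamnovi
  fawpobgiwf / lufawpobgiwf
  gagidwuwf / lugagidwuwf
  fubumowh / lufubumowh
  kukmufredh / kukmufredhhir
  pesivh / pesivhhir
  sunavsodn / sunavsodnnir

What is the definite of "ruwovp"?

ruwovppir

fubumowh and kukmufredh both end in -h yet inflect differently (lufubumowh, kukmufredhhir), so the final letter is not what conditions the rule; the second-to-last letter is.
"ruwovp" has second-to-last letter 'v'. The one such stem in the data (pesivh → pesivhhir) doubles the final consonant and adds -ir (as do kukmufredh, sunavsodn), so the same rule applies.
The other patterns: stems whose second-to-last letter is 'm' add pi- … -ovi around the stem; stems whose second-to-last letter is 'w' add the prefix lu-.
So ruwovp → ruwovppir.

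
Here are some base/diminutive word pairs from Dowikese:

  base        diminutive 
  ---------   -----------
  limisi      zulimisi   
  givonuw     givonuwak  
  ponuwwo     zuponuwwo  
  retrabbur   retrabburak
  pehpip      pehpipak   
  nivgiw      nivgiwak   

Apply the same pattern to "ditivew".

ditivewak

pehpip and limisi both have last vowel 'i' yet inflect differently (pehpipak, zulimisi), so the last vowel is not what conditions the rule; whether the stem ends in a vowel or a consonant is.
"ditivew" ends in a consonant. The stems ending in a consonant (retrabbur → retrabburak, pehpip → pehpipak, givonuw → givonuwak) add -ak.
The other pattern: stems ending in a vowel add the prefix zu-.
So ditivew → ditivewak.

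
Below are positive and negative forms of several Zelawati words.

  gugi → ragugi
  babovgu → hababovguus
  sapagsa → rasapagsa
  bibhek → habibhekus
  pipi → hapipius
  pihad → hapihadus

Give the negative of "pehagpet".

hapehagpetus

pipi and gugi both end in -i yet inflect differently (hapipius, ragugi), so the final letter is not what conditions the rule; the first letter is.
"pehagpet" begins with p-. The stems beginning with p- (pipi → hapipius, pihad → hapihadus) add ha- … -us around the stem.
The other pattern: stems beginning with g- or s- add the prefix ra-.
So pehagpet → hapehagpetus.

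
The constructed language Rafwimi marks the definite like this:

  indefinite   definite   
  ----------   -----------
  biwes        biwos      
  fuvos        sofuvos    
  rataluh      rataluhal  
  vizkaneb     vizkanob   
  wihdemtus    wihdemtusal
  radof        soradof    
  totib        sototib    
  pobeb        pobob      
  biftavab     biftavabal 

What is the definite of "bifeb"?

"bifeb" has last vowel 'e'. The stems whose last vowel is 'e' (vizkaneb → vizkanob, pobeb → pobob, biwes → biwos) change the last vowel to 'o'.
So bifeb → bifob.

bifob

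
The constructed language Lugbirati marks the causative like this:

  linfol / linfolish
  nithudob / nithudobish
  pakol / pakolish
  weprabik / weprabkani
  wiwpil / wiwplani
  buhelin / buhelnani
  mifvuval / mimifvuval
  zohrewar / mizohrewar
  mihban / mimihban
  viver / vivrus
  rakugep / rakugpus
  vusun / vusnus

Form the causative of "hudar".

mihudar

linfol and wiwpil both end in -l yet inflect differently (linfolish, wiwplani), so the final letter is not what conditions the rule; the last vowel is.
"hudar" has last vowel 'a'. The stems whose last vowel is 'a' (mifvuval → mimifvuval, zohrewar → mizohrewar, mihban → mimihban) add the prefix mi-.
The other patterns: stems whose last vowel is 'o' add -ish; stems whose last vowel is 'i' delete the last vowel and add -ani; stems whose last vowel is 'e' or 'u' delete the last vowel and add -us.
So hudar → mihudar.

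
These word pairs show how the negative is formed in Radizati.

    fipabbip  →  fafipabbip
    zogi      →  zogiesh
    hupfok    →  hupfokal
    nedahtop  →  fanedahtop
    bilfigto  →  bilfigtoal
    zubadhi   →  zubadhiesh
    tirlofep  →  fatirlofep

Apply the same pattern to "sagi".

"sagi" ends in -i. The stems ending in -i (zubadhi → zubadhiesh, zogi → zogiesh) add -esh.
The other patterns: stems ending in -p add the prefix fa-; stems ending in -k or -o add -al.
So sagi → sagiesh.

sagiesh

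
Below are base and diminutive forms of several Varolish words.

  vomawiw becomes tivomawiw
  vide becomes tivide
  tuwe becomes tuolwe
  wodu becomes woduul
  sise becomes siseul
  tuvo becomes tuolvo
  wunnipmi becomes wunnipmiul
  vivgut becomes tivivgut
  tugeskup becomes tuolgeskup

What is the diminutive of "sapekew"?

sapekewul

"sapekew" begins with s-. The one such stem in the data (sise → siseul) adds -ul, so the same rule applies.
So sapekew → sapekewul.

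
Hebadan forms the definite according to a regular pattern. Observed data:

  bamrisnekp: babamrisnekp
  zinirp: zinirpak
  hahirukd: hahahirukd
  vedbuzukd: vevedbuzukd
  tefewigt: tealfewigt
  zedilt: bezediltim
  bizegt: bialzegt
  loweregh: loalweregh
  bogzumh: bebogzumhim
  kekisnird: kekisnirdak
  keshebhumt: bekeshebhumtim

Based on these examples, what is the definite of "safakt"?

vedbuzukd and kekisnird both end in -d yet inflect differently (vevedbuzukd, kekisnirdak), so the final letter is not what conditions the rule; the second-to-last letter is.
"safakt" has second-to-last letter 'k'. The stems whose second-to-last letter is 'k' (vedbuzukd → vevedbuzukd, bamrisnekp → babamrisnekp, hahirukd → hahahirukd) repeat the first consonant+vowel as a prefix.
So safakt → sasafakt.

sasafakt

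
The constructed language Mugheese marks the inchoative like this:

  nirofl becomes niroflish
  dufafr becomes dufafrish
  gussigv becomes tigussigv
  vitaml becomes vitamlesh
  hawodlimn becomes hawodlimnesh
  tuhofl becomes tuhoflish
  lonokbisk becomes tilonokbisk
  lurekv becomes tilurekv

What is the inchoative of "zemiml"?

zemimlesh

vitaml and nirofl both end in -l yet inflect differently (vitamlesh, niroflish), so the final letter is not what conditions the rule; the second-to-last letter is.
"zemiml" has second-to-last letter 'm'. The stems whose second-to-last letter is 'm' (vitaml → vitamlesh, hawodlimn → hawodlimnesh) add -esh.
The other patterns: stems whose second-to-last letter is 'f' add -ish; stems whose second-to-last letter is 'g', 'k' or 's' add the prefix ti-.
So zemiml → zemimlesh.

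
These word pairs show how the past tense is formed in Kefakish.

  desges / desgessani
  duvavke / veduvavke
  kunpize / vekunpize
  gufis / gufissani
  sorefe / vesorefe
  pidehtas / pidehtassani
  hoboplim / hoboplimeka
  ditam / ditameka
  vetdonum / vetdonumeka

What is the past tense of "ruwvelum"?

ruwvelumeka

"ruwvelum" ends in -m. The stems ending in -m (vetdonum → vetdonumeka, ditam → ditameka, hoboplim → hoboplimeka) add -eka.
The other patterns: stems ending in -e add the prefix ve-; stems ending in -s double the final consonant and add -ani.
So ruwvelum → ruwvelumeka.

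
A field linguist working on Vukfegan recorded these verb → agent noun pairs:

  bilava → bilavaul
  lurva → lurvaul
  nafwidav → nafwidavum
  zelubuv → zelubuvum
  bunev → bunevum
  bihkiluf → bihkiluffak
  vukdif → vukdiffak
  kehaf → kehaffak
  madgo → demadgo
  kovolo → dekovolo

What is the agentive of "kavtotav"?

kavtotavum

bilava and nafwidav both have last vowel 'a' yet inflect differently (bilavaul, nafwidavum), so the last vowel is not what conditions the rule; the final letter is.
"kavtotav" ends in -v. The stems ending in -v (nafwidav → nafwidavum, zelubuv → zelubuvum, bunev → bunevum) add -um.
The other patterns: stems ending in -a add -ul; stems ending in -f double the final consonant and add -ak; stems ending in -o add the prefix de-.
So kavtotav → kavtotavum.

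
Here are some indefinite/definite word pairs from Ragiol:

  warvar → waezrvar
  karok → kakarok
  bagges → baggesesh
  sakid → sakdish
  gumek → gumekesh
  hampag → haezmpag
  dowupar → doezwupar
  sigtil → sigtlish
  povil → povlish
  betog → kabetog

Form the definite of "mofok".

gumek and karok both end in -k yet inflect differently (gumekesh, kakarok), so the final letter is not what conditions the rule; the last vowel is.
"mofok" has last vowel 'o'. The stems whose last vowel is 'o' (karok → kakarok, betog → kabetog) add the prefix ka-.
So mofok → kamofok.

kamofok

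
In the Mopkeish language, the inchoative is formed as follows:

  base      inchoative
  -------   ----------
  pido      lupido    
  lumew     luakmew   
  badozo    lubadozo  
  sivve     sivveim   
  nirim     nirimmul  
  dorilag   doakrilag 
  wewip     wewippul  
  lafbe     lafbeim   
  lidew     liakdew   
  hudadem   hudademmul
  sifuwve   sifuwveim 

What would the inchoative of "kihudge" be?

lidew and sivve both have last vowel 'e' yet inflect differently (liakdew, sivveim), so the last vowel is not what conditions the rule; the final letter is.
"kihudge" ends in -e. The stems ending in -e (sivve → sivveim, lafbe → lafbeim, sifuwve → sifuwveim) add -im.
So kihudge → kihudgeim.

kihudgeim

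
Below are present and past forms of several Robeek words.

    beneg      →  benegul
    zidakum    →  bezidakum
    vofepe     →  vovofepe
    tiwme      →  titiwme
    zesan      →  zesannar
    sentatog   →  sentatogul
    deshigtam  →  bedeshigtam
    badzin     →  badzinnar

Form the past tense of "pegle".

"pegle" ends in -e. The stems ending in -e (vofepe → vovofepe, tiwme → titiwme) repeat the first consonant+vowel as a prefix.
So pegle → pepegle.

pepegle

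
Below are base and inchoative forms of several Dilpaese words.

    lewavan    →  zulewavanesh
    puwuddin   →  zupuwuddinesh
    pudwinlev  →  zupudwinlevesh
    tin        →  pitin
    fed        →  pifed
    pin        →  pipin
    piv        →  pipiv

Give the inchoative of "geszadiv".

zugeszadivesh

lewavan and tin both end in -n yet inflect differently (zulewavanesh, pitin), so the final letter is not what conditions the rule; the number of vowels is.
"geszadiv" has 3 vowels. The stems with 3 vowels (lewavan → zulewavanesh, puwuddin → zupuwuddinesh, pudwinlev → zupudwinlevesh) add zu- … -esh around the stem.
So geszadiv → zugeszadivesh.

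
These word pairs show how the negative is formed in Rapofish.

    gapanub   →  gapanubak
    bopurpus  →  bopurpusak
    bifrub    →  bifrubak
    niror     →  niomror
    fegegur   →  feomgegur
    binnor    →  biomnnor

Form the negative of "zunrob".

zunrobak

gapanub and fegegur both have last vowel 'u' yet inflect differently (gapanubak, feomgegur), so the last vowel is not what conditions the rule; the final letter is.
"zunrob" ends in -b. The stems ending in -b (gapanub → gapanubak, bifrub → bifrubak) add -ak.
The other pattern: stems ending in -r insert -om- after the first vowel.
So zunrob → zunrobak.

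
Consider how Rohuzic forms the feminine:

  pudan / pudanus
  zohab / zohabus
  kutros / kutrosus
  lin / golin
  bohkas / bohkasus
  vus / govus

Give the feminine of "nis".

gonis

lin and pudan both end in -n yet inflect differently (golin, pudanus), so the final letter is not what conditions the rule; the number of vowels is.
"nis" has 1 vowel. The stems with 1 vowel (vus → govus, lin → golin) add the prefix go-.
So nis → gonis.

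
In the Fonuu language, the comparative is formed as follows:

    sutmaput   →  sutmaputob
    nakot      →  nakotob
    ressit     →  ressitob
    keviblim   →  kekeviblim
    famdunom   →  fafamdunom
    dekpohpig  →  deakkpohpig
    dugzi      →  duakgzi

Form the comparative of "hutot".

hutotob

ressit and keviblim both have last vowel 'i' yet inflect differently (ressitob, kekeviblim), so the last vowel is not what conditions the rule; the final letter is.
"hutot" ends in -t. The stems ending in -t (sutmaput → sutmaputob, nakot → nakotob, ressit → ressitob) add -ob.
So hutot → hutotob.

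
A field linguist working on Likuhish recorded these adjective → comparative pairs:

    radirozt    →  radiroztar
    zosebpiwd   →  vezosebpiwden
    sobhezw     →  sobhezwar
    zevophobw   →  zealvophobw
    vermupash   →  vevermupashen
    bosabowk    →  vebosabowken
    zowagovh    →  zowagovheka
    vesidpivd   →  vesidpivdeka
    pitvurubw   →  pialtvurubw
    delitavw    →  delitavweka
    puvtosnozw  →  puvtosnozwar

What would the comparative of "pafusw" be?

vepafuswen

sobhezw and pitvurubw both end in -w yet inflect differently (sobhezwar, pialtvurubw), so the final letter is not what conditions the rule; the second-to-last letter is.
"pafusw" has second-to-last letter 's'. The one such stem in the data (vermupash → vevermupashen) adds ve- … -en around the stem, so the same rule applies.
The other patterns: stems whose second-to-last letter is 'z' add -ar; stems whose second-to-last letter is 'b' insert -al- after the first vowel; stems whose second-to-last letter is 'v' add -eka.
So pafusw → vepafuswen.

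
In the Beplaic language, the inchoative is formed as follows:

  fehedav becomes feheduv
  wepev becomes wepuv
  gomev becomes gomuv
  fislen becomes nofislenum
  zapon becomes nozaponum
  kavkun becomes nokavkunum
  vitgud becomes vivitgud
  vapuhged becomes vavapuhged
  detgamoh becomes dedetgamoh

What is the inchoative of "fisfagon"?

wepev and fislen both have last vowel 'e' yet inflect differently (wepuv, nofislenum), so the last vowel is not what conditions the rule; the final letter is.
"fisfagon" ends in -n. The stems ending in -n (fislen → nofislenum, zapon → nozaponum, kavkun → nokavkunum) add no- … -um around the stem.
The other patterns: stems ending in -v change the last vowel to 'u'; stems ending in -d or -h repeat the first consonant+vowel as a prefix.
So fisfagon → nofisfagonum.

nofisfagonum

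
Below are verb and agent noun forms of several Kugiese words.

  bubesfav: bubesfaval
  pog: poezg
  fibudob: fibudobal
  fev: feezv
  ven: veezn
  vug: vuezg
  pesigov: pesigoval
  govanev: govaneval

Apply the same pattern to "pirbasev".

pirbaseval

fev and pesigov both end in -v yet inflect differently (feezv, pesigoval), so the final letter is not what conditions the rule; the number of vowels is.
"pirbasev" has 3 vowels. The stems with 3 vowels (pesigov → pesigoval, fibudob → fibudobal, govanev → govaneval) add -al.
So pirbasev → pirbaseval.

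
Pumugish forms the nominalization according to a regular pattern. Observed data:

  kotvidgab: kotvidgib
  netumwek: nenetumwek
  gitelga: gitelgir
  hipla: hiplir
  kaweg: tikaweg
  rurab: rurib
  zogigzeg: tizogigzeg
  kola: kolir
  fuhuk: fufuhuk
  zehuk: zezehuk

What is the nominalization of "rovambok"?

rorovambok

zogigzeg and netumwek both have last vowel 'e' yet inflect differently (tizogigzeg, nenetumwek), so the last vowel is not what conditions the rule; the final letter is.
"rovambok" ends in -k. The stems ending in -k (fuhuk → fufuhuk, netumwek → nenetumwek, zehuk → zezehuk) repeat the first consonant+vowel as a prefix.
The other patterns: stems ending in -g add the prefix ti-; stems ending in -a drop the final letter and add -ir; stems ending in -b change the last vowel to 'i'.
So rovambok → rorovambok.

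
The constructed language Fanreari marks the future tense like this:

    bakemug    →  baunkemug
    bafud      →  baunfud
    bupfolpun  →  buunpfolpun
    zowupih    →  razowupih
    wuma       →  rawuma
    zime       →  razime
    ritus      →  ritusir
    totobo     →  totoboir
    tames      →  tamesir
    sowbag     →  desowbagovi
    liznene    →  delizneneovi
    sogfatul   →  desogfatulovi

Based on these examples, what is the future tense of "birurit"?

biunrurit

"birurit" begins with b-. The stems beginning with b- (bakemug → baunkemug, bafud → baunfud, bupfolpun → buunpfolpun) insert -un- after the first vowel.
So birurit → biunrurit.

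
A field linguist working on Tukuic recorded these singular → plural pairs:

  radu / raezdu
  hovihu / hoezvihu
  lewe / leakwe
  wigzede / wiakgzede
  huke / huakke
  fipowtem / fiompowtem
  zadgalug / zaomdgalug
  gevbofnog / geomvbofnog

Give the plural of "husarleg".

huomsarleg

lewe and fipowtem both have last vowel 'e' yet inflect differently (leakwe, fiompowtem), so the last vowel is not what conditions the rule; the final letter is.
"husarleg" ends in -g. The stems ending in -g (zadgalug → zaomdgalug, gevbofnog → geomvbofnog) insert -om- after the first vowel.
So husarleg → huomsarleg.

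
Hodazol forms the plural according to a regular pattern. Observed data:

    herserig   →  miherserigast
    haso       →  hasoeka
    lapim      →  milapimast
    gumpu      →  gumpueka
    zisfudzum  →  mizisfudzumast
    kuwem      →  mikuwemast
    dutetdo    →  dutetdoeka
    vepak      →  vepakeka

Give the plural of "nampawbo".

nampawboeka

"nampawbo" ends in -o. The stems ending in -o (dutetdo → dutetdoeka, haso → hasoeka) add -eka.
The other pattern: stems ending in -g or -m add mi- … -ast around the stem.
So nampawbo → nampawboeka.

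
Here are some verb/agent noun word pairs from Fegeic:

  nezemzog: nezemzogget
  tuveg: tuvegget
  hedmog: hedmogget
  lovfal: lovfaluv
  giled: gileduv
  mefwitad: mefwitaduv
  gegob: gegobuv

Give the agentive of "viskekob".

viskekobuv

tuveg and giled both have last vowel 'e' yet inflect differently (tuvegget, gileduv), so the last vowel is not what conditions the rule; the final letter is.
"viskekob" ends in -b. The one such stem in the data (gegob → gegobuv) adds -uv, so the same rule applies.
So viskekob → viskekobuv.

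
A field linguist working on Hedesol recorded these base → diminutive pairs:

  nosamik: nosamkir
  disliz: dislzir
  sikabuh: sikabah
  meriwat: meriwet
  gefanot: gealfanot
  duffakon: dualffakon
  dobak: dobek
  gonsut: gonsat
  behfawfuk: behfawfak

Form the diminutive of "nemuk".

gonsut and gefanot both end in -t yet inflect differently (gonsat, gealfanot), so the final letter is not what conditions the rule; the last vowel is.
"nemuk" has last vowel 'u'. The stems whose last vowel is 'u' (behfawfuk → behfawfak, sikabuh → sikabah, gonsut → gonsat) change the last vowel to 'a'.
The other patterns: stems whose last vowel is 'o' insert -al- after the first vowel; stems whose last vowel is 'a' change the last vowel to 'e'; stems whose last vowel is 'i' delete the last vowel and add -ir.
So nemuk → nemak.

nemak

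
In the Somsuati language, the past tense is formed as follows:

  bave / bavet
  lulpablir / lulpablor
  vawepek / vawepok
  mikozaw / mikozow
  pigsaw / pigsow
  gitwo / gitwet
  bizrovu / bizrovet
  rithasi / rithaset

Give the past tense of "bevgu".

rithasi and lulpablir both have last vowel 'i' yet inflect differently (rithaset, lulpablor), so the last vowel is not what conditions the rule; whether the stem ends in a vowel or a consonant is.
"bevgu" ends in a vowel. The stems ending in a vowel (rithasi → rithaset, bizrovu → bizrovet, gitwo → gitwet) drop the final letter and add -et.
So bevgu → bevget.

bevget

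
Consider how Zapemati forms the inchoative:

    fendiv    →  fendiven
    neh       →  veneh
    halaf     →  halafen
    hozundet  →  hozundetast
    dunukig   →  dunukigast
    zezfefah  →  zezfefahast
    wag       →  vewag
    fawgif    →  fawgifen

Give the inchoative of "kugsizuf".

wag and dunukig both end in -g yet inflect differently (vewag, dunukigast), so the final letter is not what conditions the rule; the number of vowels is.
"kugsizuf" has 3 vowels. The stems with 3 vowels (dunukig → dunukigast, hozundet → hozundetast, zezfefah → zezfefahast) add -ast.
So kugsizuf → kugsizufast.

kugsizufast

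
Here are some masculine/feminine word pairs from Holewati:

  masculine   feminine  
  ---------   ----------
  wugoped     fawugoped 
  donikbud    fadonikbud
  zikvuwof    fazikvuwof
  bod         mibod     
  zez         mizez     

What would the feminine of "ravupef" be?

wugoped and bod both end in -d yet inflect differently (fawugoped, mibod), so the final letter is not what conditions the rule; the number of vowels is.
"ravupef" has 3 vowels. The stems with 3 vowels (wugoped → fawugoped, donikbud → fadonikbud, zikvuwof → fazikvuwof) add the prefix fa-.
The other pattern: stems with 1 vowel add the prefix mi-.
So ravupef → faravupef.

faravupef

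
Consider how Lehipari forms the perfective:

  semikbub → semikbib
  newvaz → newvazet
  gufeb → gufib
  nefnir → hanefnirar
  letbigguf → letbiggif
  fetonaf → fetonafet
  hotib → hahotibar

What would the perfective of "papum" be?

papim

hotib and gufeb both end in -b yet inflect differently (hahotibar, gufib), so the final letter is not what conditions the rule; the last vowel is.
"papum" has last vowel 'u'. The stems whose last vowel is 'u' (letbigguf → letbiggif, semikbub → semikbib) change the last vowel to 'i'.
The other patterns: stems whose last vowel is 'i' add ha- … -ar around the stem; stems whose last vowel is 'a' add -et.
So papum → papim.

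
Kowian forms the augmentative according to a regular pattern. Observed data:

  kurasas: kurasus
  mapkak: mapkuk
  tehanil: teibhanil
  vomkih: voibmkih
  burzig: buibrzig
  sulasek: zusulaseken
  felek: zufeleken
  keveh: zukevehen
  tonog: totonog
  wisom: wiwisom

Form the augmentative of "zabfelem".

mapkak and sulasek both end in -k yet inflect differently (mapkuk, zusulaseken), so the final letter is not what conditions the rule; the last vowel is.
"zabfelem" has last vowel 'e'. The stems whose last vowel is 'e' (sulasek → zusulaseken, felek → zufeleken, keveh → zukevehen) add zu- … -en around the stem.
So zabfelem → zuzabfelemen.

zuzabfelemen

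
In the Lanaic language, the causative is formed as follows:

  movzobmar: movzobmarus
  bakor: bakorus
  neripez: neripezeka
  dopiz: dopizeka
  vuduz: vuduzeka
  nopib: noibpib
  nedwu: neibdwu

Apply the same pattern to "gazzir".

"gazzir" ends in -r. The stems ending in -r (movzobmar → movzobmarus, bakor → bakorus) add -us.
The other patterns: stems ending in -z add -eka; stems ending in -b or -u insert -ib- after the first vowel.
So gazzir → gazzirus.

gazzirus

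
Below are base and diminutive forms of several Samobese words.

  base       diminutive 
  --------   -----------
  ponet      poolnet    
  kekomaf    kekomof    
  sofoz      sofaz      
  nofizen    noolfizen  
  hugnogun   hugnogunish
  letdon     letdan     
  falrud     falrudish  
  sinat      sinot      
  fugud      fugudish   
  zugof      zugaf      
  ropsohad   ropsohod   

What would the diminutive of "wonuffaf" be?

wonuffof

"wonuffaf" has last vowel 'a'. The stems whose last vowel is 'a' (ropsohad → ropsohod, sinat → sinot, kekomaf → kekomof) change the last vowel to 'o'.
The other patterns: stems whose last vowel is 'u' add -ish; stems whose last vowel is 'o' change the last vowel to 'a'; stems whose last vowel is 'e' insert -ol- after the first vowel.
So wonuffaf → wonuffof.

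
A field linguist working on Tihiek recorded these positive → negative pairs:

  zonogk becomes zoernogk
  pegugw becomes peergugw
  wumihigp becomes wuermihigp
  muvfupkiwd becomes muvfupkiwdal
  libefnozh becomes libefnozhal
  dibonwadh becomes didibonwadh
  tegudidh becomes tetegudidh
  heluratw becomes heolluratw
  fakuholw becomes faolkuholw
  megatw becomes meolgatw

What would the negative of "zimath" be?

libefnozh and dibonwadh both end in -h yet inflect differently (libefnozhal, didibonwadh), so the final letter is not what conditions the rule; the second-to-last letter is.
"zimath" has second-to-last letter 't'. The stems whose second-to-last letter is 't' (heluratw → heolluratw, megatw → meolgatw) insert -ol- after the first vowel.
So zimath → ziolmath.

ziolmath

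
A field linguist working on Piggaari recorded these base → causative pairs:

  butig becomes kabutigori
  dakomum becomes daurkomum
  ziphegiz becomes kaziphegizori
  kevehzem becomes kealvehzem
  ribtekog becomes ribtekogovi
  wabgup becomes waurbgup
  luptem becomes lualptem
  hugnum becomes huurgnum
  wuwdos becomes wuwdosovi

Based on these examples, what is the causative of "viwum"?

"viwum" has last vowel 'u'. The stems whose last vowel is 'u' (wabgup → waurbgup, dakomum → daurkomum, hugnum → huurgnum) insert -ur- after the first vowel.
So viwum → viurwum.

viurwum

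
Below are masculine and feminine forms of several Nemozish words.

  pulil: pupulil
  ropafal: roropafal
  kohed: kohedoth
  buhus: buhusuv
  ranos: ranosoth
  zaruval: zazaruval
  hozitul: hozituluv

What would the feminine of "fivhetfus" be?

pulil and hozitul both end in -l yet inflect differently (pupulil, hozituluv), so the final letter is not what conditions the rule; the last vowel is.
"fivhetfus" has last vowel 'u'. The stems whose last vowel is 'u' (buhus → buhusuv, hozitul → hozituluv) add -uv.
The other patterns: stems whose last vowel is 'a' or 'i' repeat the first consonant+vowel as a prefix; stems whose last vowel is 'e' or 'o' add -oth.
So fivhetfus → fivhetfusuv.

fivhetfusuv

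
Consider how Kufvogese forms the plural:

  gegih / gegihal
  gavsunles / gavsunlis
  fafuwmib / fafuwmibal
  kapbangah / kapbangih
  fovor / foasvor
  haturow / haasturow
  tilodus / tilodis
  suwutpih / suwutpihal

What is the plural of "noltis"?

noltisal

"noltis" has last vowel 'i'. The stems whose last vowel is 'i' (gegih → gegihal, suwutpih → suwutpihal, fafuwmib → fafuwmibal) add -al.
So noltis → noltisal.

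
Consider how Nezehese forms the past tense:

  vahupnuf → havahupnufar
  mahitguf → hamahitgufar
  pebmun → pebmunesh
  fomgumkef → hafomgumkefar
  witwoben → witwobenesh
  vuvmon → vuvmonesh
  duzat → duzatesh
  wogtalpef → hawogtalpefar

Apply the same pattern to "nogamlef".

hanogamlefar

"nogamlef" ends in -f. The stems ending in -f (wogtalpef → hawogtalpefar, vahupnuf → havahupnufar, fomgumkef → hafomgumkefar) add ha- … -ar around the stem.
The other pattern: stems ending in -n or -t add -esh.
So nogamlef → hanogamlefar.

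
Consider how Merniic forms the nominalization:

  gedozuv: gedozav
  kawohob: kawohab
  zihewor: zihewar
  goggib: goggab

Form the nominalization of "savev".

savav

Every pair shown (gedozuv → gedozav, kawohob → kawohab, zihewor → zihewar, …) follows the same rule: change the last vowel to 'a'.
So savev → savav.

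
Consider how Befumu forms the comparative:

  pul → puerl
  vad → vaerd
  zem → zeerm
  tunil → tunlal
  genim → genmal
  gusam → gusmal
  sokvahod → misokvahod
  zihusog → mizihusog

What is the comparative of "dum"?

pul and tunil both end in -l yet inflect differently (puerl, tunlal), so the final letter is not what conditions the rule; the number of vowels is.
"dum" has 1 vowel. The stems with 1 vowel (pul → puerl, vad → vaerd, zem → zeerm) insert -er- after the first vowel.
The other patterns: stems with 2 vowels delete the last vowel and add -al; stems with 3 vowels add the prefix mi-.
So dum → duerm.

duerm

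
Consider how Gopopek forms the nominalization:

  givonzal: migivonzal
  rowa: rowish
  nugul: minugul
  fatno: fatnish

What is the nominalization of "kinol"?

mikinol

rowa and givonzal both have last vowel 'a' yet inflect differently (rowish, migivonzal), so the last vowel is not what conditions the rule; whether the stem ends in a vowel or a consonant is.
"kinol" ends in a consonant. The stems ending in a consonant (givonzal → migivonzal, nugul → minugul) add the prefix mi-.
So kinol → mikinol.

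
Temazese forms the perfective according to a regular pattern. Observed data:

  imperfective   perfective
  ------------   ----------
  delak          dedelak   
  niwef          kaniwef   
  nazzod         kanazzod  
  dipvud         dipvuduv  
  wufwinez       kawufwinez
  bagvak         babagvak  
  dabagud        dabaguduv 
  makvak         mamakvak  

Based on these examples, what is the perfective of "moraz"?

momoraz

dabagud and nazzod both end in -d yet inflect differently (dabaguduv, kanazzod), so the final letter is not what conditions the rule; the last vowel is.
"moraz" has last vowel 'a'. The stems whose last vowel is 'a' (makvak → mamakvak, delak → dedelak, bagvak → babagvak) repeat the first consonant+vowel as a prefix.
So moraz → momoraz.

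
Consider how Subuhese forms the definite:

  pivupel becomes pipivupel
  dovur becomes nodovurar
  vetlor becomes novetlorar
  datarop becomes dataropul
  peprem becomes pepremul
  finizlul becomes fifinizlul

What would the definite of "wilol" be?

dovur and finizlul both have last vowel 'u' yet inflect differently (nodovurar, fifinizlul), so the last vowel is not what conditions the rule; the final letter is.
"wilol" ends in -l. The stems ending in -l (pivupel → pipivupel, finizlul → fifinizlul) repeat the first consonant+vowel as a prefix.
The other patterns: stems ending in -r add no- … -ar around the stem; stems ending in -m or -p add -ul.
So wilol → wiwilol.

wiwilol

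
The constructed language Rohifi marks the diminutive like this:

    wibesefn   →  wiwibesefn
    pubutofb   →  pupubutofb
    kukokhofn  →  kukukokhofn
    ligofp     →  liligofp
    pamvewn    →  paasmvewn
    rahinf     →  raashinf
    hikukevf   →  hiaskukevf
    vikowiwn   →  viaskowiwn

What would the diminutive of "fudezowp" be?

fuasdezowp

"fudezowp" has second-to-last letter 'w'. The stems whose second-to-last letter is 'w' (pamvewn → paasmvewn, vikowiwn → viaskowiwn) insert -as- after the first vowel.
So fudezowp → fuasdezowp.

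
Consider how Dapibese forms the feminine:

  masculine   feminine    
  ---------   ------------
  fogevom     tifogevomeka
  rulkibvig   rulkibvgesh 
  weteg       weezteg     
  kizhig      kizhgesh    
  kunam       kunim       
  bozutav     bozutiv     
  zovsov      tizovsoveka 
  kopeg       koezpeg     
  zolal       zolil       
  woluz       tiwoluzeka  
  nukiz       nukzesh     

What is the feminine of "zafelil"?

zafellesh

fogevom and kunam both end in -m yet inflect differently (tifogevomeka, kunim), so the final letter is not what conditions the rule; the last vowel is.
"zafelil" has last vowel 'i'. The stems whose last vowel is 'i' (kizhig → kizhgesh, nukiz → nukzesh, rulkibvig → rulkibvgesh) delete the last vowel and add -esh.
So zafelil → zafellesh.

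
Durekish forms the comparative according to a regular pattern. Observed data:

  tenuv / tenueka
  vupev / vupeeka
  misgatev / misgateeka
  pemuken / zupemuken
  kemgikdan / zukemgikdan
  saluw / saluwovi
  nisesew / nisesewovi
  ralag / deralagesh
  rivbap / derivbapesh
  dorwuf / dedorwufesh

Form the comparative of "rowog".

"rowog" ends in -g. The one such stem in the data (ralag → deralagesh) adds de- … -esh around the stem, so the same rule applies.
The other patterns: stems ending in -v drop the final letter and add -eka; stems ending in -n add the prefix zu-; stems ending in -w add -ovi.
So rowog → derowogesh.

derowogesh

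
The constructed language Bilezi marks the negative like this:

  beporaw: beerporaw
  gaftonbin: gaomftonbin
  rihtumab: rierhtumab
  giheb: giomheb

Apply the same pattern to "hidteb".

hiomdteb

rihtumab and giheb both end in -b yet inflect differently (rierhtumab, giomheb), so the final letter is not what conditions the rule; the last vowel is.
"hidteb" has last vowel 'e'. The one such stem in the data (giheb → giomheb) inserts -om- after the first vowel (as does gaftonbin), so the same rule applies.
So hidteb → hiomdteb.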